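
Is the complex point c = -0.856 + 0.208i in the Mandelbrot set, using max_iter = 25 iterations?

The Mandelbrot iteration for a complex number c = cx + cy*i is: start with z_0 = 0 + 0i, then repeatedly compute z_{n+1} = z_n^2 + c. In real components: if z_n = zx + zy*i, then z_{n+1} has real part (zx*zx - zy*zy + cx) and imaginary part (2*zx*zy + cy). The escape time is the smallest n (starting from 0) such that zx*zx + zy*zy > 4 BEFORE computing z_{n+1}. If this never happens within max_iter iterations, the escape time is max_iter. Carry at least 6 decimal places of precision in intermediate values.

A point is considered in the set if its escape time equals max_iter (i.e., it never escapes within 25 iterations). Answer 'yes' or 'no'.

Answer: yes

Derivation:
z_0 = 0 + 0i, c = -0.8560 + 0.2080i
Iter 1: z = -0.8560 + 0.2080i, |z|^2 = 0.7760
Iter 2: z = -0.1665 + -0.1481i, |z|^2 = 0.0497
Iter 3: z = -0.8502 + 0.2573i, |z|^2 = 0.7891
Iter 4: z = -0.1994 + -0.2296i, |z|^2 = 0.0924
Iter 5: z = -0.8689 + 0.2995i, |z|^2 = 0.8448
Iter 6: z = -0.1907 + -0.3126i, |z|^2 = 0.1340
Iter 7: z = -0.9173 + 0.3272i, |z|^2 = 0.9486
Iter 8: z = -0.1215 + -0.3923i, |z|^2 = 0.1686
Iter 9: z = -0.9951 + 0.3033i, |z|^2 = 1.0823
Iter 10: z = 0.0422 + -0.3957i, |z|^2 = 0.1584
Iter 11: z = -1.0108 + 0.1746i, |z|^2 = 1.0522
Iter 12: z = 0.1353 + -0.1449i, |z|^2 = 0.0393
Iter 13: z = -0.8587 + 0.1688i, |z|^2 = 0.7659
Iter 14: z = -0.1471 + -0.0819i, |z|^2 = 0.0283
Iter 15: z = -0.8411 + 0.2321i, |z|^2 = 0.7613
Iter 16: z = -0.2025 + -0.1824i, |z|^2 = 0.0743
Iter 17: z = -0.8483 + 0.2819i, |z|^2 = 0.7990
Iter 18: z = -0.2159 + -0.2702i, |z|^2 = 0.1196
Iter 19: z = -0.8824 + 0.3247i, |z|^2 = 0.8840
Iter 20: z = -0.1828 + -0.3650i, |z|^2 = 0.1666
Iter 21: z = -0.9558 + 0.3414i, |z|^2 = 1.0301
Iter 22: z = -0.0590 + -0.4446i, |z|^2 = 0.2012
Iter 23: z = -1.0502 + 0.2605i, |z|^2 = 1.1708
Iter 24: z = 0.1791 + -0.3391i, |z|^2 = 0.1471
Did not escape in 25 iterations → in set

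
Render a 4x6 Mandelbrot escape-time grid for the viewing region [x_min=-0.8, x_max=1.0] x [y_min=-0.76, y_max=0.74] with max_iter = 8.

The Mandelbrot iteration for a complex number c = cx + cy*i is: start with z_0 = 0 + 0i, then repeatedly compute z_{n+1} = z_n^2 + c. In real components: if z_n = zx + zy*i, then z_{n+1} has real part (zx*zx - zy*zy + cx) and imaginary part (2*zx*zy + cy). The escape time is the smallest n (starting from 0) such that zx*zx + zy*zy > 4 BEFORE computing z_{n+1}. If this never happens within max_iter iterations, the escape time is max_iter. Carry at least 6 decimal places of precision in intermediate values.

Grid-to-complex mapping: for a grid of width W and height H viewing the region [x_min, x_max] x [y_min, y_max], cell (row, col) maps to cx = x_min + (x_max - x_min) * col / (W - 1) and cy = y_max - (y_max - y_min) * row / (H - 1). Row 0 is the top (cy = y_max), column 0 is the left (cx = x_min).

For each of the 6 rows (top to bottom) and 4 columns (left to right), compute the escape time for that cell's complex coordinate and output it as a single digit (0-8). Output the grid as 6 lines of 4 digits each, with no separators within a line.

Answer: 4842
7882
8882
8882
6872
4842

Derivation:
(row=0, col=0): c = -0.8000 + 0.7400i → escape time 4
(row=0, col=1): c = -0.2000 + 0.7400i → escape time 8
(row=0, col=2): c = 0.4000 + 0.7400i → escape time 4
(row=0, col=3): c = 1.0000 + 0.7400i → escape time 2
(row=1, col=0): c = -0.8000 + 0.4400i → escape time 7
(row=1, col=1): c = -0.2000 + 0.4400i → escape time 8
(row=1, col=2): c = 0.4000 + 0.4400i → escape time 8
(row=1, col=3): c = 1.0000 + 0.4400i → escape time 2
(row=2, col=0): c = -0.8000 + 0.1400i → escape time 8
(row=2, col=1): c = -0.2000 + 0.1400i → escape time 8
(row=2, col=2): c = 0.4000 + 0.1400i → escape time 8
(row=2, col=3): c = 1.0000 + 0.1400i → escape time 2
(row=3, col=0): c = -0.8000 + -0.1600i → escape time 8
(row=3, col=1): c = -0.2000 + -0.1600i → escape time 8
(row=3, col=2): c = 0.4000 + -0.1600i → escape time 8
(row=3, col=3): c = 1.0000 + -0.1600i → escape time 2
(row=4, col=0): c = -0.8000 + -0.4600i → escape time 6
(row=4, col=1): c = -0.2000 + -0.4600i → escape time 8
(row=4, col=2): c = 0.4000 + -0.4600i → escape time 7
(row=4, col=3): c = 1.0000 + -0.4600i → escape time 2
(row=5, col=0): c = -0.8000 + -0.7600i → escape time 4
(row=5, col=1): c = -0.2000 + -0.7600i → escape time 8
(row=5, col=2): c = 0.4000 + -0.7600i → escape time 4
(row=5, col=3): c = 1.0000 + -0.7600i → escape time 2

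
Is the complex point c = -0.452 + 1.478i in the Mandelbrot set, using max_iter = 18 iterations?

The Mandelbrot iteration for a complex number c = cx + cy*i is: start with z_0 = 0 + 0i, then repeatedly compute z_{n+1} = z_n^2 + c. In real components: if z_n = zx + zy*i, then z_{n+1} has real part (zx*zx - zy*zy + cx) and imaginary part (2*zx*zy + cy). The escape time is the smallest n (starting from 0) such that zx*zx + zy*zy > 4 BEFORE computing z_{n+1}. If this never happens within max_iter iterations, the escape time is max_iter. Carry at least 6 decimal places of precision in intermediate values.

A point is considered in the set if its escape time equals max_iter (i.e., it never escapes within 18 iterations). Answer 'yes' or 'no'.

Answer: no

Derivation:
z_0 = 0 + 0i, c = -0.4520 + 1.4780i
Iter 1: z = -0.4520 + 1.4780i, |z|^2 = 2.3888
Iter 2: z = -2.4322 + 0.1419i, |z|^2 = 5.9356
Escaped at iteration 2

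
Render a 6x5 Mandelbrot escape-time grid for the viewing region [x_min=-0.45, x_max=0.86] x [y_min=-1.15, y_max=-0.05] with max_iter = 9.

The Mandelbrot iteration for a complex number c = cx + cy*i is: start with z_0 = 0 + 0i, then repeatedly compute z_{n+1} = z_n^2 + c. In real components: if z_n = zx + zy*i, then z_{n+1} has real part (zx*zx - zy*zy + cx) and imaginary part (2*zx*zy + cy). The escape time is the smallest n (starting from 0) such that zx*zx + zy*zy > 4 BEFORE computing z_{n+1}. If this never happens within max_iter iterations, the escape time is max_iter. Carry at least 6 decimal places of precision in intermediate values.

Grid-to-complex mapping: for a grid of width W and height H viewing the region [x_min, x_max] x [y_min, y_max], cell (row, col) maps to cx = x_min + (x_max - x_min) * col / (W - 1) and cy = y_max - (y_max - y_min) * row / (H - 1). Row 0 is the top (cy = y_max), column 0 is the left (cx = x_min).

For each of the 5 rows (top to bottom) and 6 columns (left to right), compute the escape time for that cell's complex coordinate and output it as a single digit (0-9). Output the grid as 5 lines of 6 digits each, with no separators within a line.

Answer: 999943
999943
999932
596432
353222

Derivation:
(row=0, col=0): c = -0.4500 + -0.0500i → escape time 9
(row=0, col=1): c = -0.1880 + -0.0500i → escape time 9
(row=0, col=2): c = 0.0740 + -0.0500i → escape time 9
(row=0, col=3): c = 0.3360 + -0.0500i → escape time 9
(row=0, col=4): c = 0.5980 + -0.0500i → escape time 4
(row=0, col=5): c = 0.8600 + -0.0500i → escape time 3
(row=1, col=0): c = -0.4500 + -0.3250i → escape time 9
(row=1, col=1): c = -0.1880 + -0.3250i → escape time 9
(row=1, col=2): c = 0.0740 + -0.3250i → escape time 9
(row=1, col=3): c = 0.3360 + -0.3250i → escape time 9
(row=1, col=4): c = 0.5980 + -0.3250i → escape time 4
(row=1, col=5): c = 0.8600 + -0.3250i → escape time 3
(row=2, col=0): c = -0.4500 + -0.6000i → escape time 9
(row=2, col=1): c = -0.1880 + -0.6000i → escape time 9
(row=2, col=2): c = 0.0740 + -0.6000i → escape time 9
(row=2, col=3): c = 0.3360 + -0.6000i → escape time 9
(row=2, col=4): c = 0.5980 + -0.6000i → escape time 3
(row=2, col=5): c = 0.8600 + -0.6000i → escape time 2
(row=3, col=0): c = -0.4500 + -0.8750i → escape time 5
(row=3, col=1): c = -0.1880 + -0.8750i → escape time 9
(row=3, col=2): c = 0.0740 + -0.8750i → escape time 6
(row=3, col=3): c = 0.3360 + -0.8750i → escape time 4
(row=3, col=4): c = 0.5980 + -0.8750i → escape time 3
(row=3, col=5): c = 0.8600 + -0.8750i → escape time 2
(row=4, col=0): c = -0.4500 + -1.1500i → escape time 3
(row=4, col=1): c = -0.1880 + -1.1500i → escape time 5
(row=4, col=2): c = 0.0740 + -1.1500i → escape time 3
(row=4, col=3): c = 0.3360 + -1.1500i → escape time 2
(row=4, col=4): c = 0.5980 + -1.1500i → escape time 2
(row=4, col=5): c = 0.8600 + -1.1500i → escape time 2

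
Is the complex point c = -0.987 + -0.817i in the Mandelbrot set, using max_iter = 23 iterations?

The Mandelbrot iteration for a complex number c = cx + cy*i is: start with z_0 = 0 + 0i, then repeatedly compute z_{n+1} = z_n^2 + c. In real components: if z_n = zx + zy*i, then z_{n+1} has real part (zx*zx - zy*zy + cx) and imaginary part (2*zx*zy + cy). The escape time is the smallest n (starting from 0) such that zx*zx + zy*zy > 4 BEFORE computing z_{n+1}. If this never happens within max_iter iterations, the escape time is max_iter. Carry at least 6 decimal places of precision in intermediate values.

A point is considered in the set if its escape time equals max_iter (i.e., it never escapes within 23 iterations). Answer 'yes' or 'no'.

Answer: no

Derivation:
z_0 = 0 + 0i, c = -0.9870 + -0.8170i
Iter 1: z = -0.9870 + -0.8170i, |z|^2 = 1.6417
Iter 2: z = -0.6803 + 0.7958i, |z|^2 = 1.0961
Iter 3: z = -1.1574 + -1.8997i, |z|^2 = 4.9486
Escaped at iteration 3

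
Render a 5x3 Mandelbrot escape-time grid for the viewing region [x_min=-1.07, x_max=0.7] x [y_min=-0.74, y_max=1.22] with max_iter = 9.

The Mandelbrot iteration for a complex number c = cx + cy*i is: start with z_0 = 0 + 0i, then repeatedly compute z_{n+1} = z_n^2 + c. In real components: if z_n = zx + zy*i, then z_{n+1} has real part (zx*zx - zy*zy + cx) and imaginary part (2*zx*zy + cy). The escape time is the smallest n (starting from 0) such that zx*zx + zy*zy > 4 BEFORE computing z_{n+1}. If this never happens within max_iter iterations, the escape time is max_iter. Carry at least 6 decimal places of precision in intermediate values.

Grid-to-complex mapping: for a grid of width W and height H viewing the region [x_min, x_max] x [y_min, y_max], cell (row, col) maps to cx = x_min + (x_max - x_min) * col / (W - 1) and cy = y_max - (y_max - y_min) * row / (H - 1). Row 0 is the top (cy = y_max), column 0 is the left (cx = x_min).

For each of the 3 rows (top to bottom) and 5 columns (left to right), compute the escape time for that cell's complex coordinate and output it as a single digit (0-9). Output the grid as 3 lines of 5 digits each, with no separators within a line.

Answer: 33322
99993
35963

Derivation:
(row=0, col=0): c = -1.0700 + 1.2200i → escape time 3
(row=0, col=1): c = -0.6275 + 1.2200i → escape time 3
(row=0, col=2): c = -0.1850 + 1.2200i → escape time 3
(row=0, col=3): c = 0.2575 + 1.2200i → escape time 2
(row=0, col=4): c = 0.7000 + 1.2200i → escape time 2
(row=1, col=0): c = -1.0700 + 0.2400i → escape time 9
(row=1, col=1): c = -0.6275 + 0.2400i → escape time 9
(row=1, col=2): c = -0.1850 + 0.2400i → escape time 9
(row=1, col=3): c = 0.2575 + 0.2400i → escape time 9
(row=1, col=4): c = 0.7000 + 0.2400i → escape time 3
(row=2, col=0): c = -1.0700 + -0.7400i → escape time 3
(row=2, col=1): c = -0.6275 + -0.7400i → escape time 5
(row=2, col=2): c = -0.1850 + -0.7400i → escape time 9
(row=2, col=3): c = 0.2575 + -0.7400i → escape time 6
(row=2, col=4): c = 0.7000 + -0.7400i → escape time 3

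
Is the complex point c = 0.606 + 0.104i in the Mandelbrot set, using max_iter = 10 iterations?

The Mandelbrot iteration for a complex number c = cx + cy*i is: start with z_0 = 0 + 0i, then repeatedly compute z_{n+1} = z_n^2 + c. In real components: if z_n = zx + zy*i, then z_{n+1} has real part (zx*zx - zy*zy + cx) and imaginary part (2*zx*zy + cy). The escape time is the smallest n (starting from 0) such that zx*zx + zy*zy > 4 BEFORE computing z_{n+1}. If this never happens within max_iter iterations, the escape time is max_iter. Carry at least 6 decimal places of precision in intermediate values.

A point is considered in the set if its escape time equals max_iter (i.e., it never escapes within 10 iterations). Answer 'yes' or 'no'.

z_0 = 0 + 0i, c = 0.6060 + 0.1040i
Iter 1: z = 0.6060 + 0.1040i, |z|^2 = 0.3781
Iter 2: z = 0.9624 + 0.2300i, |z|^2 = 0.9792
Iter 3: z = 1.4793 + 0.5468i, |z|^2 = 2.4874
Iter 4: z = 2.4954 + 1.7218i, |z|^2 = 9.1918
Escaped at iteration 4

Answer: no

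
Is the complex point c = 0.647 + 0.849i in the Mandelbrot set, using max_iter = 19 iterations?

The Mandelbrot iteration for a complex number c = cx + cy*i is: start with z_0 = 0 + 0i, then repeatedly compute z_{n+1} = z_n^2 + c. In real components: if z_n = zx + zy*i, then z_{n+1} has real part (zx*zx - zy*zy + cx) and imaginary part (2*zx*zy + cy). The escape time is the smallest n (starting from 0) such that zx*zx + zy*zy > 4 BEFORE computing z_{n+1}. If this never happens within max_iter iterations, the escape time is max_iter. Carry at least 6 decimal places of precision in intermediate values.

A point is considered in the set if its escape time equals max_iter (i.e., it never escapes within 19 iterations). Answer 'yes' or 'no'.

Answer: no

Derivation:
z_0 = 0 + 0i, c = 0.6470 + 0.8490i
Iter 1: z = 0.6470 + 0.8490i, |z|^2 = 1.1394
Iter 2: z = 0.3448 + 1.9476i, |z|^2 = 3.9121
Iter 3: z = -3.0273 + 2.1921i, |z|^2 = 13.9697
Escaped at iteration 3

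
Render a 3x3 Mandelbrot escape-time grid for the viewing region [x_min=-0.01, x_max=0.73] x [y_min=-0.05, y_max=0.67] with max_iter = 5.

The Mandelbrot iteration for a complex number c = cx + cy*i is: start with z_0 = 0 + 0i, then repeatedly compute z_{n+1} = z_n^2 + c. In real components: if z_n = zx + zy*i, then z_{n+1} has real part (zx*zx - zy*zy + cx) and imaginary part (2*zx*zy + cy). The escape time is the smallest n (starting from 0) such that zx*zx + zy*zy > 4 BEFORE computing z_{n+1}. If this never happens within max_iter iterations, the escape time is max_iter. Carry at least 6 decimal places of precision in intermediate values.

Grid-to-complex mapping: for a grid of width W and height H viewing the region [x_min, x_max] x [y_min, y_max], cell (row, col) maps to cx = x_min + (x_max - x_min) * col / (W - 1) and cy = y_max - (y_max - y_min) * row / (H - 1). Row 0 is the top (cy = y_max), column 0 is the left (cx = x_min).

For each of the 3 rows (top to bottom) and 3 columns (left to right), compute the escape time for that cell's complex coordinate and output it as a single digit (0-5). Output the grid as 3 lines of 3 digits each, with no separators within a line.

Answer: 553
553
553

Derivation:
(row=0, col=0): c = -0.0100 + 0.6700i → escape time 5
(row=0, col=1): c = 0.3600 + 0.6700i → escape time 5
(row=0, col=2): c = 0.7300 + 0.6700i → escape time 3
(row=1, col=0): c = -0.0100 + 0.3100i → escape time 5
(row=1, col=1): c = 0.3600 + 0.3100i → escape time 5
(row=1, col=2): c = 0.7300 + 0.3100i → escape time 3
(row=2, col=0): c = -0.0100 + -0.0500i → escape time 5
(row=2, col=1): c = 0.3600 + -0.0500i → escape time 5
(row=2, col=2): c = 0.7300 + -0.0500i → escape time 3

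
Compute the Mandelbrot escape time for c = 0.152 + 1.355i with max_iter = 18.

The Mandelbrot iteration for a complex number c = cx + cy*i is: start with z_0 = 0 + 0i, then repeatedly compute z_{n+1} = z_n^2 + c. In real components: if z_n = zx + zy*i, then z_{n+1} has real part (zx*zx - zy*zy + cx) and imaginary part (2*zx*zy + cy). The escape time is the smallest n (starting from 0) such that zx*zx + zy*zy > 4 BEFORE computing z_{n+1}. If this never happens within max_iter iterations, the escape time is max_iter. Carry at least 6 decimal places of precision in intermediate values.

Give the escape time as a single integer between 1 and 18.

Answer: 2

Derivation:
z_0 = 0 + 0i, c = 0.1520 + 1.3550i
Iter 1: z = 0.1520 + 1.3550i, |z|^2 = 1.8591
Iter 2: z = -1.6609 + 1.7669i, |z|^2 = 5.8807
Escaped at iteration 2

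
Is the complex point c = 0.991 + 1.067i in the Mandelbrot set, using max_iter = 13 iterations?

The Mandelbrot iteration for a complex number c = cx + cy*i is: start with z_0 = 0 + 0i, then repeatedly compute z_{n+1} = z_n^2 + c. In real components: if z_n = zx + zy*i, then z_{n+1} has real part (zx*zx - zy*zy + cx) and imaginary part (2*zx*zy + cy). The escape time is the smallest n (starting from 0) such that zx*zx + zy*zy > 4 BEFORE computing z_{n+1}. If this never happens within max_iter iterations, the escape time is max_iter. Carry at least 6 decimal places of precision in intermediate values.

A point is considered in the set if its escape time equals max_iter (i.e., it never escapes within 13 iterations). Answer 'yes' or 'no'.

z_0 = 0 + 0i, c = 0.9910 + 1.0670i
Iter 1: z = 0.9910 + 1.0670i, |z|^2 = 2.1206
Iter 2: z = 0.8346 + 3.1818i, |z|^2 = 10.8204
Escaped at iteration 2

Answer: no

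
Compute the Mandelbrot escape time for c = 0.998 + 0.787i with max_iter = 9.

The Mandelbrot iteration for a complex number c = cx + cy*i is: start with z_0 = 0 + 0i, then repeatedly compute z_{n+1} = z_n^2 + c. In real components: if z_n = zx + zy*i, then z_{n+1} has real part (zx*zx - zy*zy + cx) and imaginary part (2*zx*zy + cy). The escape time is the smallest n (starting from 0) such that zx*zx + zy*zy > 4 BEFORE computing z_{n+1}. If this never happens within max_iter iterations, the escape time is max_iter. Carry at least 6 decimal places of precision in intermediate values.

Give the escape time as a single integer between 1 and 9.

Answer: 2

Derivation:
z_0 = 0 + 0i, c = 0.9980 + 0.7870i
Iter 1: z = 0.9980 + 0.7870i, |z|^2 = 1.6154
Iter 2: z = 1.3746 + 2.3579i, |z|^2 = 7.4491
Escaped at iteration 2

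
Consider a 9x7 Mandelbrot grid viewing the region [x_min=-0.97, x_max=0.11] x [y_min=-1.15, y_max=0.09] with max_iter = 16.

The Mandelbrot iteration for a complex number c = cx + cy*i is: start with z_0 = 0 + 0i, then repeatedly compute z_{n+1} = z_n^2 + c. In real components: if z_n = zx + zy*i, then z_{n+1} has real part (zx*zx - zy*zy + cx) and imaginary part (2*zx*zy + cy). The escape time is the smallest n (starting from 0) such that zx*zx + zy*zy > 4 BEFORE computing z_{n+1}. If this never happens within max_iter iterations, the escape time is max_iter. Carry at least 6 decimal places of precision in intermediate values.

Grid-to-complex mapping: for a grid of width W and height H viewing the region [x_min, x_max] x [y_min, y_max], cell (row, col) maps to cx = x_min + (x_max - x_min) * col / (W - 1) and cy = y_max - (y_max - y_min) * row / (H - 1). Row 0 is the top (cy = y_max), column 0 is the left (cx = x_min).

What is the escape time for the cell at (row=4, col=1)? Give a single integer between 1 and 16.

Answer: 4

Derivation:
z_0 = 0 + 0i, c = -0.8350 + -0.7367i
Iter 1: z = -0.8350 + -0.7367i, |z|^2 = 1.2399
Iter 2: z = -0.6805 + 0.4936i, |z|^2 = 0.7066
Iter 3: z = -0.6156 + -1.4084i, |z|^2 = 2.3624
Iter 4: z = -2.4395 + 0.9973i, |z|^2 = 6.9459
Escaped at iteration 4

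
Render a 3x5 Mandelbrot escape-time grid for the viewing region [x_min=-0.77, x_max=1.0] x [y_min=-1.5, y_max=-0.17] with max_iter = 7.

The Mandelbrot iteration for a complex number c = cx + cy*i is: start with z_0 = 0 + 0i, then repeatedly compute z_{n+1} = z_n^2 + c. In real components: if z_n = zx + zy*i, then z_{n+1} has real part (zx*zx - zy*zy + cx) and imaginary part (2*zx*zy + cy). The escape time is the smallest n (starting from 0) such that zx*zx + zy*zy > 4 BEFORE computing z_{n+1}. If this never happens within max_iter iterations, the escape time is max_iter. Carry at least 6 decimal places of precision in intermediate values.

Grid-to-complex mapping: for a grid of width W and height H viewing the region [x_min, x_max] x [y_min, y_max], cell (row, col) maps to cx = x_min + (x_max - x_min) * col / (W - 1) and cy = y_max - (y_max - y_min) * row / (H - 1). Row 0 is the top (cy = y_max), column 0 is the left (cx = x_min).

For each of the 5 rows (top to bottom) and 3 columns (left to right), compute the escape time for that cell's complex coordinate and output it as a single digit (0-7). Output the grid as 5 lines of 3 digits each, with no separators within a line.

Answer: 772
672
452
332
222

Derivation:
(row=0, col=0): c = -0.7700 + -0.1700i → escape time 7
(row=0, col=1): c = 0.1150 + -0.1700i → escape time 7
(row=0, col=2): c = 1.0000 + -0.1700i → escape time 2
(row=1, col=0): c = -0.7700 + -0.5025i → escape time 6
(row=1, col=1): c = 0.1150 + -0.5025i → escape time 7
(row=1, col=2): c = 1.0000 + -0.5025i → escape time 2
(row=2, col=0): c = -0.7700 + -0.8350i → escape time 4
(row=2, col=1): c = 0.1150 + -0.8350i → escape time 5
(row=2, col=2): c = 1.0000 + -0.8350i → escape time 2
(row=3, col=0): c = -0.7700 + -1.1675i → escape time 3
(row=3, col=1): c = 0.1150 + -1.1675i → escape time 3
(row=3, col=2): c = 1.0000 + -1.1675i → escape time 2
(row=4, col=0): c = -0.7700 + -1.5000i → escape time 2
(row=4, col=1): c = 0.1150 + -1.5000i → escape time 2
(row=4, col=2): c = 1.0000 + -1.5000i → escape time 2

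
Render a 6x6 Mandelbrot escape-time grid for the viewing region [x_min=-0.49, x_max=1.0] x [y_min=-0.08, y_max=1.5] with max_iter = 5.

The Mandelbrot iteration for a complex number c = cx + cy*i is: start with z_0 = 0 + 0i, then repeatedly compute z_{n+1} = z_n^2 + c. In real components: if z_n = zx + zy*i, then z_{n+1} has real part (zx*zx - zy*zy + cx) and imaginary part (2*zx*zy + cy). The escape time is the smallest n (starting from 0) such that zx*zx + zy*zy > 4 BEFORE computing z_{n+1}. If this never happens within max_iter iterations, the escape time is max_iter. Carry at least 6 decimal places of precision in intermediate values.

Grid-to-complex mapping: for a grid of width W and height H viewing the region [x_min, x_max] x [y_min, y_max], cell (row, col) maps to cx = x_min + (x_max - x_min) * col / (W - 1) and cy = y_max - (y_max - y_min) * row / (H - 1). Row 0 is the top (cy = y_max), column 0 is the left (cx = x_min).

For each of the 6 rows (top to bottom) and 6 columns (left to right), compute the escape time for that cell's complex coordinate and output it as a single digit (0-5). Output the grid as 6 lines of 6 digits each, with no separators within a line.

Answer: 222222
333222
555322
555532
555532
555532

Derivation:
(row=0, col=0): c = -0.4900 + 1.5000i → escape time 2
(row=0, col=1): c = -0.1920 + 1.5000i → escape time 2
(row=0, col=2): c = 0.1060 + 1.5000i → escape time 2
(row=0, col=3): c = 0.4040 + 1.5000i → escape time 2
(row=0, col=4): c = 0.7020 + 1.5000i → escape time 2
(row=0, col=5): c = 1.0000 + 1.5000i → escape time 2
(row=1, col=0): c = -0.4900 + 1.1840i → escape time 3
(row=1, col=1): c = -0.1920 + 1.1840i → escape time 3
(row=1, col=2): c = 0.1060 + 1.1840i → escape time 3
(row=1, col=3): c = 0.4040 + 1.1840i → escape time 2
(row=1, col=4): c = 0.7020 + 1.1840i → escape time 2
(row=1, col=5): c = 1.0000 + 1.1840i → escape time 2
(row=2, col=0): c = -0.4900 + 0.8680i → escape time 5
(row=2, col=1): c = -0.1920 + 0.8680i → escape time 5
(row=2, col=2): c = 0.1060 + 0.8680i → escape time 5
(row=2, col=3): c = 0.4040 + 0.8680i → escape time 3
(row=2, col=4): c = 0.7020 + 0.8680i → escape time 2
(row=2, col=5): c = 1.0000 + 0.8680i → escape time 2
(row=3, col=0): c = -0.4900 + 0.5520i → escape time 5
(row=3, col=1): c = -0.1920 + 0.5520i → escape time 5
(row=3, col=2): c = 0.1060 + 0.5520i → escape time 5
(row=3, col=3): c = 0.4040 + 0.5520i → escape time 5
(row=3, col=4): c = 0.7020 + 0.5520i → escape time 3
(row=3, col=5): c = 1.0000 + 0.5520i → escape time 2
(row=4, col=0): c = -0.4900 + 0.2360i → escape time 5
(row=4, col=1): c = -0.1920 + 0.2360i → escape time 5
(row=4, col=2): c = 0.1060 + 0.2360i → escape time 5
(row=4, col=3): c = 0.4040 + 0.2360i → escape time 5
(row=4, col=4): c = 0.7020 + 0.2360i → escape time 3
(row=4, col=5): c = 1.0000 + 0.2360i → escape time 2
(row=5, col=0): c = -0.4900 + -0.0800i → escape time 5
(row=5, col=1): c = -0.1920 + -0.0800i → escape time 5
(row=5, col=2): c = 0.1060 + -0.0800i → escape time 5
(row=5, col=3): c = 0.4040 + -0.0800i → escape time 5
(row=5, col=4): c = 0.7020 + -0.0800i → escape time 3
(row=5, col=5): c = 1.0000 + -0.0800i → escape time 2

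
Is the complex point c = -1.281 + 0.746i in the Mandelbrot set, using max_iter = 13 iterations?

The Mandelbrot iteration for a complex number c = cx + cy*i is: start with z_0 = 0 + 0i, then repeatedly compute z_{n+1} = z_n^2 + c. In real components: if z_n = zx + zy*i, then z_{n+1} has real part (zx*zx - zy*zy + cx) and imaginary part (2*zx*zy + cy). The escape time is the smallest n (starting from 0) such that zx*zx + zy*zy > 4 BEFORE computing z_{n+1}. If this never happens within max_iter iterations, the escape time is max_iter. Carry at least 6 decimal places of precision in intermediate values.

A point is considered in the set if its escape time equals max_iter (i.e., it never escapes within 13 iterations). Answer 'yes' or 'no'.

Answer: no

Derivation:
z_0 = 0 + 0i, c = -1.2810 + 0.7460i
Iter 1: z = -1.2810 + 0.7460i, |z|^2 = 2.1975
Iter 2: z = -0.1966 + -1.1653i, |z|^2 = 1.3964
Iter 3: z = -2.6002 + 1.2041i, |z|^2 = 8.2107
Escaped at iteration 3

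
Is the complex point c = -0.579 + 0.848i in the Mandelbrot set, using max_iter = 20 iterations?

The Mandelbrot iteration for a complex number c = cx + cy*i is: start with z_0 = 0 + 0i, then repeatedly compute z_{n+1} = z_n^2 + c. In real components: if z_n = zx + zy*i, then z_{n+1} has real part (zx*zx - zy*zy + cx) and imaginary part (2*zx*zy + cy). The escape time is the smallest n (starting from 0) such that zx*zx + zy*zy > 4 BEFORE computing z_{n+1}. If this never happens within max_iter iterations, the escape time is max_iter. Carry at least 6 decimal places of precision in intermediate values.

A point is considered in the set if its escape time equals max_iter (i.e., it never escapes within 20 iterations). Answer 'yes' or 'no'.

z_0 = 0 + 0i, c = -0.5790 + 0.8480i
Iter 1: z = -0.5790 + 0.8480i, |z|^2 = 1.0543
Iter 2: z = -0.9629 + -0.1340i, |z|^2 = 0.9451
Iter 3: z = 0.3302 + 1.1060i, |z|^2 = 1.3323
Iter 4: z = -1.6933 + 1.5783i, |z|^2 = 5.3582
Escaped at iteration 4

Answer: no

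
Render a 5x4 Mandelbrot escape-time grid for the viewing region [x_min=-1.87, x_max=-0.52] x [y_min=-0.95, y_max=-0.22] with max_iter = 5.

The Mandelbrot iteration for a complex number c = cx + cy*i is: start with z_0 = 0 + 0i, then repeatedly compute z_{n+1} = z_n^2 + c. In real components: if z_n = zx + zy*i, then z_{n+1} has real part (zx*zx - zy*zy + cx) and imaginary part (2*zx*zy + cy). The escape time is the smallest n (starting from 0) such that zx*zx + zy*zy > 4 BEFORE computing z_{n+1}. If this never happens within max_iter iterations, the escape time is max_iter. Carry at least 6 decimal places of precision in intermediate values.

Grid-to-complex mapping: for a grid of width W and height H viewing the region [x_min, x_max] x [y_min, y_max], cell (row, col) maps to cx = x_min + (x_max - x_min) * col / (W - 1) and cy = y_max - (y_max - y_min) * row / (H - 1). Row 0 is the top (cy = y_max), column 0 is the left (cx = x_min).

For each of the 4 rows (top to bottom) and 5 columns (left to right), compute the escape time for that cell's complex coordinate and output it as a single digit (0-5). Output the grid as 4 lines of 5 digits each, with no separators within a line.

Answer: 45555
33555
23345
13334

Derivation:
(row=0, col=0): c = -1.8700 + -0.2200i → escape time 4
(row=0, col=1): c = -1.5325 + -0.2200i → escape time 5
(row=0, col=2): c = -1.1950 + -0.2200i → escape time 5
(row=0, col=3): c = -0.8575 + -0.2200i → escape time 5
(row=0, col=4): c = -0.5200 + -0.2200i → escape time 5
(row=1, col=0): c = -1.8700 + -0.4633i → escape time 3
(row=1, col=1): c = -1.5325 + -0.4633i → escape time 3
(row=1, col=2): c = -1.1950 + -0.4633i → escape time 5
(row=1, col=3): c = -0.8575 + -0.4633i → escape time 5
(row=1, col=4): c = -0.5200 + -0.4633i → escape time 5
(row=2, col=0): c = -1.8700 + -0.7067i → escape time 2
(row=2, col=1): c = -1.5325 + -0.7067i → escape time 3
(row=2, col=2): c = -1.1950 + -0.7067i → escape time 3
(row=2, col=3): c = -0.8575 + -0.7067i → escape time 4
(row=2, col=4): c = -0.5200 + -0.7067i → escape time 5
(row=3, col=0): c = -1.8700 + -0.9500i → escape time 1
(row=3, col=1): c = -1.5325 + -0.9500i → escape time 3
(row=3, col=2): c = -1.1950 + -0.9500i → escape time 3
(row=3, col=3): c = -0.8575 + -0.9500i → escape time 3
(row=3, col=4): c = -0.5200 + -0.9500i → escape time 4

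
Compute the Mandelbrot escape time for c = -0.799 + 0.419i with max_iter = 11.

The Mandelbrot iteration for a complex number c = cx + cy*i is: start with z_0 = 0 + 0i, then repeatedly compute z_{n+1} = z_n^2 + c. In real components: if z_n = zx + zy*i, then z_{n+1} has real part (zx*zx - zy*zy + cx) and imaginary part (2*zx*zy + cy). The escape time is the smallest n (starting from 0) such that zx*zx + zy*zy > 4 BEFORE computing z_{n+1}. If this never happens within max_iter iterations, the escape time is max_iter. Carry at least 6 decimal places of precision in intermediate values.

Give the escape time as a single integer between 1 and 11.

Answer: 7

Derivation:
z_0 = 0 + 0i, c = -0.7990 + 0.4190i
Iter 1: z = -0.7990 + 0.4190i, |z|^2 = 0.8140
Iter 2: z = -0.3362 + -0.2506i, |z|^2 = 0.1758
Iter 3: z = -0.7488 + 0.5875i, |z|^2 = 0.9058
Iter 4: z = -0.5834 + -0.4608i, |z|^2 = 0.5527
Iter 5: z = -0.6709 + 0.9566i, |z|^2 = 1.3653
Iter 6: z = -1.2641 + -0.8646i, |z|^2 = 2.3454
Iter 7: z = 0.0513 + 2.6048i, |z|^2 = 6.7877
Escaped at iteration 7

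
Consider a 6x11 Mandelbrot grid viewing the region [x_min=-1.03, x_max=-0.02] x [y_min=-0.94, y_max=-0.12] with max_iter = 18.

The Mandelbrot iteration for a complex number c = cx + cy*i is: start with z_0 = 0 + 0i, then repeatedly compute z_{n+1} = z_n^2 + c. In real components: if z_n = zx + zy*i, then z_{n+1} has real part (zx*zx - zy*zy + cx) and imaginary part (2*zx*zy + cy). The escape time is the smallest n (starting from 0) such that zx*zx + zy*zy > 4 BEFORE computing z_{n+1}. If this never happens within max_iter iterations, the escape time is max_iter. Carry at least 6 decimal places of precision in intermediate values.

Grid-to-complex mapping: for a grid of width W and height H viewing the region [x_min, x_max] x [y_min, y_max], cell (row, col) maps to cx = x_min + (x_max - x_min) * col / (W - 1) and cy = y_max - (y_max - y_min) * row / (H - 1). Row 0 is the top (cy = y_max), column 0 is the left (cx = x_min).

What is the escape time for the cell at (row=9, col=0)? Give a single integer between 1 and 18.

z_0 = 0 + 0i, c = -1.0300 + -0.8580i
Iter 1: z = -1.0300 + -0.8580i, |z|^2 = 1.7971
Iter 2: z = -0.7053 + 0.9095i, |z|^2 = 1.3246
Iter 3: z = -1.3598 + -2.1408i, |z|^2 = 6.4322
Escaped at iteration 3

Answer: 3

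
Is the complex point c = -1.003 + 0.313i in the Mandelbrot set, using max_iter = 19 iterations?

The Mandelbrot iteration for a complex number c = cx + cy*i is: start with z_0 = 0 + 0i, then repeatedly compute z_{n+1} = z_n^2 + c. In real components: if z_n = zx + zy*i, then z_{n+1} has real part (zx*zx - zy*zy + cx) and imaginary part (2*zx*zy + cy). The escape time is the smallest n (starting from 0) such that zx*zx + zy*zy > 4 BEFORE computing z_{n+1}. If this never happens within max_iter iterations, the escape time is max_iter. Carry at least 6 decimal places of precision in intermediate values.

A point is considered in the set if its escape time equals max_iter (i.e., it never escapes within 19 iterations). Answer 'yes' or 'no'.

Answer: yes

Derivation:
z_0 = 0 + 0i, c = -1.0030 + 0.3130i
Iter 1: z = -1.0030 + 0.3130i, |z|^2 = 1.1040
Iter 2: z = -0.0950 + -0.3149i, |z|^2 = 0.1082
Iter 3: z = -1.0931 + 0.3728i, |z|^2 = 1.3339
Iter 4: z = 0.0530 + -0.5020i, |z|^2 = 0.2549
Iter 5: z = -1.2522 + 0.2598i, |z|^2 = 1.6356
Iter 6: z = 0.4976 + -0.3377i, |z|^2 = 0.3617
Iter 7: z = -0.8695 + -0.0231i, |z|^2 = 0.7565
Iter 8: z = -0.2476 + 0.3532i, |z|^2 = 0.1860
Iter 9: z = -1.0665 + 0.1381i, |z|^2 = 1.1564
Iter 10: z = 0.1153 + 0.0184i, |z|^2 = 0.0136
Iter 11: z = -0.9901 + 0.3172i, |z|^2 = 1.0808
Iter 12: z = -0.1234 + -0.3152i, |z|^2 = 0.1146
Iter 13: z = -1.0871 + 0.3908i, |z|^2 = 1.3345
Iter 14: z = 0.0260 + -0.5367i, |z|^2 = 0.2887
Iter 15: z = -1.2904 + 0.2850i, |z|^2 = 1.7463
Iter 16: z = 0.5808 + -0.4226i, |z|^2 = 0.5159
Iter 17: z = -0.8443 + -0.1779i, |z|^2 = 0.7445
Iter 18: z = -0.3218 + 0.6134i, |z|^2 = 0.4798
Did not escape in 19 iterations → in set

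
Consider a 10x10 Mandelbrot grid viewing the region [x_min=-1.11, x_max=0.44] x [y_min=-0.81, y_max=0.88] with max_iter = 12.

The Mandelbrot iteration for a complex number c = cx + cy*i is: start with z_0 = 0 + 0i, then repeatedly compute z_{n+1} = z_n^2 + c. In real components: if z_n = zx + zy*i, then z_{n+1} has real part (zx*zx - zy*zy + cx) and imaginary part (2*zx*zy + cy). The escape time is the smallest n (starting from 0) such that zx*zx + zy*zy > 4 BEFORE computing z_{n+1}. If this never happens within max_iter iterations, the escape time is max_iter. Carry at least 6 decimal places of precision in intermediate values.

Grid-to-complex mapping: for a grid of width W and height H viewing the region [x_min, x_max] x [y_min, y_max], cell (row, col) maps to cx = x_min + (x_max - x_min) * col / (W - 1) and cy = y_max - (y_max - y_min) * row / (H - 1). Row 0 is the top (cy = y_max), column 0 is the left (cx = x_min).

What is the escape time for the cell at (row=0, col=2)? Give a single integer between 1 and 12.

z_0 = 0 + 0i, c = -0.7656 + 0.8800i
Iter 1: z = -0.7656 + 0.8800i, |z|^2 = 1.3605
Iter 2: z = -0.9539 + -0.4674i, |z|^2 = 1.1283
Iter 3: z = -0.0741 + 1.7716i, |z|^2 = 3.1442
Iter 4: z = -3.8988 + 0.6174i, |z|^2 = 15.5817
Escaped at iteration 4

Answer: 4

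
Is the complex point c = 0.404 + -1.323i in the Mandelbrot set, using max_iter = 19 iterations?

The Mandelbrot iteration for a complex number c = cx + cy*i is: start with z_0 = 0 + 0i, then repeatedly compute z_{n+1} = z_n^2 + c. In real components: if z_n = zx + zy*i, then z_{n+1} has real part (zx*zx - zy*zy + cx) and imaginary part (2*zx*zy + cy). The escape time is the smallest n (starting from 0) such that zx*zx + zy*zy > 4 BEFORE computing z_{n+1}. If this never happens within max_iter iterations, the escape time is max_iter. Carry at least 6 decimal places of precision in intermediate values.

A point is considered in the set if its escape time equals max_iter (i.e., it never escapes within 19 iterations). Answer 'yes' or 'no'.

Answer: no

Derivation:
z_0 = 0 + 0i, c = 0.4040 + -1.3230i
Iter 1: z = 0.4040 + -1.3230i, |z|^2 = 1.9135
Iter 2: z = -1.1831 + -2.3920i, |z|^2 = 7.1213
Escaped at iteration 2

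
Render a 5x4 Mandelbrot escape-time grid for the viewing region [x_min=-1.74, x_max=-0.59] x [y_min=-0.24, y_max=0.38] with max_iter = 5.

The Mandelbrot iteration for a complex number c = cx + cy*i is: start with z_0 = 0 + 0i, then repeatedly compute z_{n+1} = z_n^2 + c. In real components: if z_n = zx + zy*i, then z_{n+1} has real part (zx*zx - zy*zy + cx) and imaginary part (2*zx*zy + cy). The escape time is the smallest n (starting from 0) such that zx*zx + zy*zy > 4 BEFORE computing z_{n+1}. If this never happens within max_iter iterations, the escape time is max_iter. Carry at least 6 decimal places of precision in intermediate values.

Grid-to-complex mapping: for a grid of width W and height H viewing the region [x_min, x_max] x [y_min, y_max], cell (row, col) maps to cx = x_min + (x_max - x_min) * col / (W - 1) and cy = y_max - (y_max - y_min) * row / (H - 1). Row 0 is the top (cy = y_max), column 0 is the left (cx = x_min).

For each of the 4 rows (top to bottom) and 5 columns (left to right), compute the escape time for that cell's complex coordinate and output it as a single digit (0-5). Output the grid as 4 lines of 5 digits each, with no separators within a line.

Answer: 34555
45555
55555
45555

Derivation:
(row=0, col=0): c = -1.7400 + 0.3800i → escape time 3
(row=0, col=1): c = -1.4525 + 0.3800i → escape time 4
(row=0, col=2): c = -1.1650 + 0.3800i → escape time 5
(row=0, col=3): c = -0.8775 + 0.3800i → escape time 5
(row=0, col=4): c = -0.5900 + 0.3800i → escape time 5
(row=1, col=0): c = -1.7400 + 0.1733i → escape time 4
(row=1, col=1): c = -1.4525 + 0.1733i → escape time 5
(row=1, col=2): c = -1.1650 + 0.1733i → escape time 5
(row=1, col=3): c = -0.8775 + 0.1733i → escape time 5
(row=1, col=4): c = -0.5900 + 0.1733i → escape time 5
(row=2, col=0): c = -1.7400 + -0.0333i → escape time 5
(row=2, col=1): c = -1.4525 + -0.0333i → escape time 5
(row=2, col=2): c = -1.1650 + -0.0333i → escape time 5
(row=2, col=3): c = -0.8775 + -0.0333i → escape time 5
(row=2, col=4): c = -0.5900 + -0.0333i → escape time 5
(row=3, col=0): c = -1.7400 + -0.2400i → escape time 4
(row=3, col=1): c = -1.4525 + -0.2400i → escape time 5
(row=3, col=2): c = -1.1650 + -0.2400i → escape time 5
(row=3, col=3): c = -0.8775 + -0.2400i → escape time 5
(row=3, col=4): c = -0.5900 + -0.2400i → escape time 5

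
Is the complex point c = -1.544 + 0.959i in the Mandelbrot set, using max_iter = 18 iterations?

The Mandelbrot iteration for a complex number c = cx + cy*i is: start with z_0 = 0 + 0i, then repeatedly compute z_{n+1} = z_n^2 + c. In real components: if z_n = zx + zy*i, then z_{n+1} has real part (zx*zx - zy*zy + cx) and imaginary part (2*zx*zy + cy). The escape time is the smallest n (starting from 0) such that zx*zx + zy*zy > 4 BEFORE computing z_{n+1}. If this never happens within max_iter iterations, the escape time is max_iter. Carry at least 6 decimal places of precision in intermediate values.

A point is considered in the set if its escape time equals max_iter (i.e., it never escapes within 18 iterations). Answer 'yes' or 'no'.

z_0 = 0 + 0i, c = -1.5440 + 0.9590i
Iter 1: z = -1.5440 + 0.9590i, |z|^2 = 3.3036
Iter 2: z = -0.0797 + -2.0024i, |z|^2 = 4.0159
Escaped at iteration 2

Answer: no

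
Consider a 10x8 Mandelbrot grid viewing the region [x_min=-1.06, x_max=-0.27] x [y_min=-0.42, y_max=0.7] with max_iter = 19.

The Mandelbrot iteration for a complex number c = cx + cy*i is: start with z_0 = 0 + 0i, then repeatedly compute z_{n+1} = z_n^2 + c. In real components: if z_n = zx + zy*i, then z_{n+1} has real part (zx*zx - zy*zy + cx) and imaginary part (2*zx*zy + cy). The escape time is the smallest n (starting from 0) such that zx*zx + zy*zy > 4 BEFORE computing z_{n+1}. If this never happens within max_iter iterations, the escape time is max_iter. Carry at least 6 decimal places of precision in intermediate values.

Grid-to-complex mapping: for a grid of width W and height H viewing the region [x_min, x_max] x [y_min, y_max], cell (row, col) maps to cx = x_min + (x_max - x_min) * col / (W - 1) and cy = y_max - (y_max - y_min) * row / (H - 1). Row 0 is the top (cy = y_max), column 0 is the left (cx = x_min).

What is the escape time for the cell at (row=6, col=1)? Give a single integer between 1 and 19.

Answer: 19

Derivation:
z_0 = 0 + 0i, c = -0.9722 + -0.2600i
Iter 1: z = -0.9722 + -0.2600i, |z|^2 = 1.0128
Iter 2: z = -0.0946 + 0.2456i, |z|^2 = 0.0692
Iter 3: z = -1.0236 + -0.3065i, |z|^2 = 1.1416
Iter 4: z = -0.0184 + 0.3674i, |z|^2 = 0.1353
Iter 5: z = -1.1068 + -0.2736i, |z|^2 = 1.2999
Iter 6: z = 0.1780 + 0.3456i, |z|^2 = 0.1511
Iter 7: z = -1.0599 + -0.1369i, |z|^2 = 1.1422
Iter 8: z = 0.1325 + 0.0303i, |z|^2 = 0.0185
Iter 9: z = -0.9556 + -0.2520i, |z|^2 = 0.9766
Iter 10: z = -0.1226 + 0.2216i, |z|^2 = 0.0641
Iter 11: z = -1.0063 + -0.3143i, |z|^2 = 1.1114
Iter 12: z = -0.0584 + 0.3726i, |z|^2 = 0.1422
Iter 13: z = -1.1076 + -0.3035i, |z|^2 = 1.3189
Iter 14: z = 0.1625 + 0.4124i, |z|^2 = 0.1964
Iter 15: z = -1.1159 + -0.1260i, |z|^2 = 1.2610
Iter 16: z = 0.2570 + 0.0212i, |z|^2 = 0.0665
Iter 17: z = -0.9066 + -0.2491i, |z|^2 = 0.8840
Iter 18: z = -0.2123 + 0.1917i, |z|^2 = 0.0818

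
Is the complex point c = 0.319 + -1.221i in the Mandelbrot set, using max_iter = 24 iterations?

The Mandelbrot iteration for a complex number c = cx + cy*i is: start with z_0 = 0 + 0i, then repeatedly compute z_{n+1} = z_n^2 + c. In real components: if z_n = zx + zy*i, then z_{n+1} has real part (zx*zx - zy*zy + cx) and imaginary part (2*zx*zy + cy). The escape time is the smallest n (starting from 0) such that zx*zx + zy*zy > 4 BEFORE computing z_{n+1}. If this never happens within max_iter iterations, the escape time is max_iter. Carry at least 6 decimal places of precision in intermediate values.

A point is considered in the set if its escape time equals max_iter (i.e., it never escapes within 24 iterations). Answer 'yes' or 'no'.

Answer: no

Derivation:
z_0 = 0 + 0i, c = 0.3190 + -1.2210i
Iter 1: z = 0.3190 + -1.2210i, |z|^2 = 1.5926
Iter 2: z = -1.0701 + -2.0000i, |z|^2 = 5.1451
Escaped at iteration 2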